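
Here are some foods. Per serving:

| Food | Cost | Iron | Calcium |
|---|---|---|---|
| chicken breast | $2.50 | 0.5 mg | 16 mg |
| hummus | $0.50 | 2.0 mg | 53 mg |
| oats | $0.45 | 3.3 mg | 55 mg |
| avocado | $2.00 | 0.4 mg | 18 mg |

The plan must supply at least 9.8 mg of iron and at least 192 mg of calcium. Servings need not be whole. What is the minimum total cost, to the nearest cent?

Check every corner: each single food scaled to meet both minima, and each pair solved so both constraints bind.
chicken breast only: max(9.8/0.5, 192/16) = 19.6 servings → $49.00.
hummus only: max(9.8/2.0, 192/53) = 4.9 servings → $2.45.
oats only: max(9.8/3.3, 192/55) = 3.491 servings → $1.57.
avocado only: max(9.8/0.4, 192/18) = 24.5 servings → $49.00.
chicken breast + hummus: the both-tight solution has a negative serving — not a feasible corner.
chicken breast + oats with both tight: 3.739 servings and 2.403 servings → $10.43.
chicken breast + avocado with both targets exact would need a negative amount; discard.
hummus + oats with both tight: 1.458 servings and 2.086 servings → $1.67.
hummus + avocado: intersection lies outside the first quadrant.
oats + avocado with both tight: 2.663 servings and 2.529 servings → $6.26.
Cheapest feasible corner: $1.57.

$1.57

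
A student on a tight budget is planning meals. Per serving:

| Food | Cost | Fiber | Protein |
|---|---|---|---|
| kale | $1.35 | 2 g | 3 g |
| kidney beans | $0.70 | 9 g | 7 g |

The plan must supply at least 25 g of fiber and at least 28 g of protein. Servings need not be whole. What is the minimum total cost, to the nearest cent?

Compare the cost at each extreme point of the feasible region.
kale only: max(25/2, 28/3) = 12.5 servings → $16.88.
kidney beans only: max(25/9, 28/7) = 4 servings → $2.80.
kale + kidney beans with both tight: 5.923 servings and 1.462 servings → $9.02.
So the least-cost plan costs $2.80.

$2.80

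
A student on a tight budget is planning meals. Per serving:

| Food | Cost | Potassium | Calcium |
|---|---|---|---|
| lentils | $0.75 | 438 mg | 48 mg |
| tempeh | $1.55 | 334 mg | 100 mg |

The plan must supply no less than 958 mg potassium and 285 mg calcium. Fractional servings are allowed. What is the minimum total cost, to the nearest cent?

lentils only: max(958/438, 285/48) = 5.938 servings → $4.45.
tempeh only: max(958/334, 285/100) = 2.868 servings → $4.45.
lentils + tempeh with both tight: 0.02197 servings and 2.839 servings → $4.42.
The minimum over all feasible corners is $4.42.

$4.42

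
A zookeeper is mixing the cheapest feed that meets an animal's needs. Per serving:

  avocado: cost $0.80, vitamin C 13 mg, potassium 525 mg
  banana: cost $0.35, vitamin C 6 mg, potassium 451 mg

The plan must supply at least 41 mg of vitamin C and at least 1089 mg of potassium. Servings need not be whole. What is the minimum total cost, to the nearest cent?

An LP optimum is at a vertex; with two nutrient constraints at most two foods are used. Check each candidate.
avocado only: max(41/13, 1089/525) = 3.154 servings → $2.52.
banana only: max(41/6, 1089/451) = 6.833 servings → $2.39.
avocado + banana: the both-tight solution has a negative serving — not a feasible corner.
Cheapest feasible corner: $2.39.

$2.39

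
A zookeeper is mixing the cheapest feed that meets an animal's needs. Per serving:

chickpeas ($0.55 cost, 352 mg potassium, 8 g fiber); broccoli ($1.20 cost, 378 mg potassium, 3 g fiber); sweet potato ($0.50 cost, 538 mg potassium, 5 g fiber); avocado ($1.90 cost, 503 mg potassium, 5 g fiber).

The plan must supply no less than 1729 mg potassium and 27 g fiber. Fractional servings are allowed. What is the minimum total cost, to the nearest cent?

$2.12

Two binding constraints pin down two serving amounts, so the optimal mix uses at most two foods. The candidates are each food alone (scaled to the tighter of potassium/fiber) and each pair with both constraints tight.
chickpeas only: max(1729/352, 27/8) = 4.912 servings → $2.70.
broccoli only: max(1729/378, 27/3) = 9 servings → $10.80.
sweet potato only: max(1729/538, 27/5) = 5.4 servings → $2.70.
avocado only: max(1729/503, 27/5) = 5.4 servings → $10.26.
chickpeas + broccoli with both tight: 2.55 servings and 2.199 servings → $4.04.
chickpeas + sweet potato with both tight: 2.312 servings and 1.701 servings → $2.12.
chickpeas + avocado with both tight: 2.18 servings and 1.912 servings → $4.83.
broccoli + sweet potato: intersection lies outside the first quadrant.
broccoli + avocado: the both-tight solution has a negative serving — not a feasible corner.
sweet potato + avocado: intersection lies outside the first quadrant.
So the least-cost plan costs $2.12.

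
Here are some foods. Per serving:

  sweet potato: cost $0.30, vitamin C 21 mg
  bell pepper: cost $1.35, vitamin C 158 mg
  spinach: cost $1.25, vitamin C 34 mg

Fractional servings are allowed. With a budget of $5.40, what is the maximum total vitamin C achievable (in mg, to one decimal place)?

Vitamin C per dollar: bell pepper 117, sweet potato 70, spinach 27.2.
With no serving limits, spend the whole cost allowance on bell pepper: $5.40 / $1.35 × 158 mg = 632.0 mg.

632.0 mg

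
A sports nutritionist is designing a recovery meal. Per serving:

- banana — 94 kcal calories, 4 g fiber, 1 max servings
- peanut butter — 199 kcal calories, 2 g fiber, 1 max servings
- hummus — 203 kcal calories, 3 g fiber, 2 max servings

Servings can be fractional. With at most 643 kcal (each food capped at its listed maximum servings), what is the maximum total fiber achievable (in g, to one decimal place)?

11.4 g

Fiber per kcal: banana 0.04255, hummus 0.01478, peanut butter 0.01005.
Take 1 serving of banana: uses 94 kcal, +4.0 g fiber (running total 4.0 g).
Take 2 servings of hummus: uses 406 kcal, +6.0 g fiber (running total 10.0 g).
Take 0.7186 servings of peanut butter: uses 143 kcal, +1.4 g fiber (running total 11.4 g).
Greedy by best ratio exhausts the calories allowance optimally: 11.4 g.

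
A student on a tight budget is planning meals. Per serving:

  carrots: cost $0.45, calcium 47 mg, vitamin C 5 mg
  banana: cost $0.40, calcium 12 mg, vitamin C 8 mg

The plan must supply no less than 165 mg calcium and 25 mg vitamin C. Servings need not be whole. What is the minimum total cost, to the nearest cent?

$1.90

carrots only: max(165/47, 25/5) = 5 servings → $2.25.
banana only: max(165/12, 25/8) = 13.75 servings → $5.50.
carrots + banana with both tight: 3.228 servings and 1.108 servings → $1.90.
Cheapest feasible corner: $1.90.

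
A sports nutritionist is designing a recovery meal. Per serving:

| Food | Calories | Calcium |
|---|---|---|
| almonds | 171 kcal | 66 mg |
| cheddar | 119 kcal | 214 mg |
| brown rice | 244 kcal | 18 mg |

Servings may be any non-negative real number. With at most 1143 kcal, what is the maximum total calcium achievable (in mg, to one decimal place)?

2055.5 mg

Calcium per kcal: cheddar 1.798, almonds 0.386, brown rice 0.07377.
With no serving limits, spend the whole calories allowance on cheddar: 1143 kcal / 119 kcal × 214 mg = 2055.5 mg.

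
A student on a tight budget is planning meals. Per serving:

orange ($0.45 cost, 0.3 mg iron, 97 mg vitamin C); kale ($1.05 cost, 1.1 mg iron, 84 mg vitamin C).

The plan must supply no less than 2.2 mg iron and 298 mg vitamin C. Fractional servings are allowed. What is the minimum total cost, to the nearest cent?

$2.39

Check every corner: each single food scaled to meet both minima, and each pair solved so both constraints bind.
orange only: max(2.2/0.3, 298/97) = 7.333 servings → $3.30.
kale only: max(2.2/1.1, 298/84) = 3.548 servings → $3.73.
orange + kale with both tight: 1.755 servings and 1.521 servings → $2.39.
So the least-cost plan costs $2.39.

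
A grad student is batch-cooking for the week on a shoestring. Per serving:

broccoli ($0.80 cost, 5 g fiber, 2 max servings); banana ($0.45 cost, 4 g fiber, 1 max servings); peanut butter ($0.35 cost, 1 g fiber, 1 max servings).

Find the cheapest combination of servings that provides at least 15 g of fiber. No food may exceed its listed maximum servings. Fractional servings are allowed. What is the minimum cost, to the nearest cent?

$2.40

Cost per g of fiber: banana $0.1125, broccoli $0.1600, peanut butter $0.3500.
Take 1 serving of banana: +4.0 g fiber for $0.45 (total $0.45, still need 11.0 g).
Take 2 servings of broccoli: +10.0 g fiber for $1.60 (total $2.05, still need 1.0 g).
Take 1 serving of peanut butter: +1.0 g fiber for $0.35 (total $2.40, still need 0.0 g).
Greedy by cheapest-per-g is optimal for a single linear constraint, so the minimum cost is $2.40.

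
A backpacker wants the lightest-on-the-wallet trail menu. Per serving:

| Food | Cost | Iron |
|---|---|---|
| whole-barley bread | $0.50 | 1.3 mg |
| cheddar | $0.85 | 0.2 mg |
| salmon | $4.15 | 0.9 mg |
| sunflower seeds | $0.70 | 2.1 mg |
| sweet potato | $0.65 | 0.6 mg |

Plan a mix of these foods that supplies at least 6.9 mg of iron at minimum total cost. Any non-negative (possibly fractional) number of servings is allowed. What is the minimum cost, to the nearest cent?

Cost per mg of iron: sunflower seeds $0.3333, whole-barley bread $0.3846, sweet potato $1.0833, cheddar $4.2500, salmon $4.6111.
With no serving limits, use only sunflower seeds: 6.9 mg / 2.1 mg = 3.286 servings × $0.70 = $2.30.

$2.30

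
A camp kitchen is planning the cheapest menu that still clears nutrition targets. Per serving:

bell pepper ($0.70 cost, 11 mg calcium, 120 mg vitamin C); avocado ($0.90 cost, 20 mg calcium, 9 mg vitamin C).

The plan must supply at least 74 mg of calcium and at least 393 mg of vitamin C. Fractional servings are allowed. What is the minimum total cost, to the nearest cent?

Two binding constraints pin down two serving amounts, so the optimal mix uses at most two foods. The candidates are each food alone (scaled to the tighter of calcium/vitamin C) and each pair with both constraints tight.
bell pepper only: max(74/11, 393/120) = 6.727 servings → $4.71.
avocado only: max(74/20, 393/9) = 43.67 servings → $39.30.
bell pepper + avocado with both tight: 3.126 servings and 1.98 servings → $3.97.
Cheapest feasible corner: $3.97.

$3.97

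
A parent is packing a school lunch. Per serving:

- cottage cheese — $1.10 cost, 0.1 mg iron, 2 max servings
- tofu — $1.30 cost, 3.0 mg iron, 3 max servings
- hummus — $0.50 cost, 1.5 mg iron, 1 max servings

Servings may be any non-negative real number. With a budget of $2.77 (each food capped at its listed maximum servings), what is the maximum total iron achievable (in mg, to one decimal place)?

Iron per dollar: hummus 3, tofu 2.308, cottage cheese 0.09091.
Take 1 serving of hummus: spends $0.50, +1.5 mg iron (running total 1.5 mg).
Take 1.746 servings of tofu: spends $2.27, +5.2 mg iron (running total 6.7 mg).
Filling greedily by iron-per-dollar is optimal for one linear limit, giving 6.7 mg.

6.7 mg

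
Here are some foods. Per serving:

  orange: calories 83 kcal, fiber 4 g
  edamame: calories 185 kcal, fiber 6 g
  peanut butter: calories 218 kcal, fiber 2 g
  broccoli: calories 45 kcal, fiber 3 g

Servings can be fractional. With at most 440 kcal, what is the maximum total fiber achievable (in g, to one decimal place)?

Fiber per kcal: broccoli 0.06667, orange 0.04819, edamame 0.03243, peanut butter 0.009174.
With no serving limits, spend the whole calories allowance on broccoli: 440 kcal / 45 kcal × 3 g = 29.3 g.

29.3 g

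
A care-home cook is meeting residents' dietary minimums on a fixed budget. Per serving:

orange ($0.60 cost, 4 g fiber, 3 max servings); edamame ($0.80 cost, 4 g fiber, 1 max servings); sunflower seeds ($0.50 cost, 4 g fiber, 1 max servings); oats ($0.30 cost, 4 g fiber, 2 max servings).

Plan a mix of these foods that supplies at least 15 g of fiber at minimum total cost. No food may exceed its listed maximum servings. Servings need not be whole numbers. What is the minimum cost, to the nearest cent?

Cost per g of fiber: oats $0.0750, sunflower seeds $0.1250, orange $0.1500, edamame $0.2000.
Take 2 servings of oats: +8.0 g fiber for $0.60 (total $0.60, still need 7.0 g).
Take 1 serving of sunflower seeds: +4.0 g fiber for $0.50 (total $1.10, still need 3.0 g).
Take 0.75 servings of orange: +3.0 g fiber for $0.45 (total $1.55, still need 0.0 g).
Greedy by cheapest-per-g is optimal for a single linear constraint, so the minimum cost is $1.55.

$1.55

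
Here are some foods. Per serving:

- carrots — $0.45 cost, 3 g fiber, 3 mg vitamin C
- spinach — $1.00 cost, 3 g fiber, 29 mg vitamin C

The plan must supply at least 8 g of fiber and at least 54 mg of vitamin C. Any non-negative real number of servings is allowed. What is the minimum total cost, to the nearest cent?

$2.17

This is a tiny linear program; its minimum lies at a vertex of the feasible set. List the vertices and price them.
carrots only: max(8/3, 54/3) = 18 servings → $8.10.
spinach only: max(8/3, 54/29) = 2.667 servings → $2.67.
carrots + spinach with both tight: 0.8974 servings and 1.769 servings → $2.17.
Cheapest feasible corner: $2.17.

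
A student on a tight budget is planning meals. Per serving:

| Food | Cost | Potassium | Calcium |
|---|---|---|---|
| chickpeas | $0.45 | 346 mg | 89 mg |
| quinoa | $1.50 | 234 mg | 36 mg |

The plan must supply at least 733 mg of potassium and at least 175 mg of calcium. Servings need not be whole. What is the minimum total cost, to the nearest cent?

With two linear requirements the optimum uses one or two foods; enumerate the corners.
chickpeas only: max(733/346, 175/89) = 2.118 servings → $0.95.
quinoa only: max(733/234, 175/36) = 4.861 servings → $7.29.
chickpeas + quinoa with both tight: 1.74 servings and 0.56 servings → $1.62.
So the least-cost plan costs $0.95.

$0.95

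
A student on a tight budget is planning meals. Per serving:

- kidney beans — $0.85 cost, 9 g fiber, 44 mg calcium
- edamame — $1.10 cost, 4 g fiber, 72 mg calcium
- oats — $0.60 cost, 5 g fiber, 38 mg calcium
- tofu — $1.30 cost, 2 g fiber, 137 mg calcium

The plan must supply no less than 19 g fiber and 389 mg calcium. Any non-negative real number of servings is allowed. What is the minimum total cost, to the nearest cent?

$4.38

With two linear requirements the optimum uses one or two foods; enumerate the corners.
kidney beans only: max(19/9, 389/44) = 8.841 servings → $7.51.
edamame only: max(19/4, 389/72) = 5.403 servings → $5.94.
oats only: max(19/5, 389/38) = 10.24 servings → $6.14.
tofu only: max(19/2, 389/137) = 9.5 servings → $12.35.
kidney beans + edamame: intersection lies outside the first quadrant.
kidney beans + oats: the both-tight solution has a negative serving — not a feasible corner.
kidney beans + tofu with both tight: 1.594 servings and 2.328 servings → $4.38.
edamame + oats: the both-tight solution has a negative serving — not a feasible corner.
edamame + tofu with both tight: 4.517 servings and 0.4653 servings → $5.57.
oats + tofu with both tight: 2.997 servings and 2.008 servings → $4.41.
Cheapest feasible corner: $4.38.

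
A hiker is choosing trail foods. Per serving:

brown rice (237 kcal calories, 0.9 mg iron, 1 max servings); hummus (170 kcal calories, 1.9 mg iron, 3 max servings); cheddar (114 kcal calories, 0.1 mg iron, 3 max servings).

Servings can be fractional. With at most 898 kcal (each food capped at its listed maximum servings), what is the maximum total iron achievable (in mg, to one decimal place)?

6.7 mg

Iron per kcal: hummus 0.01118, brown rice 0.003797, cheddar 0.0008772.
Take 3 servings of hummus: uses 510 kcal, +5.7 mg iron (running total 5.7 mg).
Take 1 serving of brown rice: uses 237 kcal, +0.9 mg iron (running total 6.6 mg).
Take 1.325 servings of cheddar: uses 151 kcal, +0.1 mg iron (running total 6.7 mg).
Filling greedily by iron-per-kcal is optimal for one linear limit, giving 6.7 mg.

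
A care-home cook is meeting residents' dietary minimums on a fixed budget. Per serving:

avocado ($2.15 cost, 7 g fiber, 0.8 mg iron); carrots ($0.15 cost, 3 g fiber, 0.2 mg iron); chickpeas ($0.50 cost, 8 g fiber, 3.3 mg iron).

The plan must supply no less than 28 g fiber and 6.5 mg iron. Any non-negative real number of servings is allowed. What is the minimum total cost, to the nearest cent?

Minimising a linear cost over {fiber ≥ 28, iron ≥ 6.5, servings ≥ 0} — the optimum is at a vertex, using one or two foods.
avocado only: max(28/7, 6.5/0.8) = 8.125 servings → $17.47.
carrots only: max(28/3, 6.5/0.2) = 32.5 servings → $4.88.
chickpeas only: max(28/8, 6.5/3.3) = 3.5 servings → $1.75.
avocado + carrots: the both-tight solution has a negative serving — not a feasible corner.
avocado + chickpeas with both tight: 2.419 servings and 1.383 servings → $5.89.
carrots + chickpeas with both tight: 4.867 servings and 1.675 servings → $1.57.
So the least-cost plan costs $1.57.

$1.57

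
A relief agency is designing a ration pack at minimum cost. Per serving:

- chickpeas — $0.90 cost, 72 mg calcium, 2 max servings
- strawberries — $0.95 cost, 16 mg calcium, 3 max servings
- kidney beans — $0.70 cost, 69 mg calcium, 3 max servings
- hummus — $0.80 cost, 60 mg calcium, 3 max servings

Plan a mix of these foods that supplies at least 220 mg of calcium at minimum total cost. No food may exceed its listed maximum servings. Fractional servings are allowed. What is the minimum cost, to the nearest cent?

Cost per mg of calcium: kidney beans $0.0101, chickpeas $0.0125, hummus $0.0133, strawberries $0.0594.
Take 3 servings of kidney beans: +207.0 mg calcium for $2.10 (total $2.10, still need 13.0 mg).
Take 0.1806 servings of chickpeas: +13.0 mg calcium for $0.16 (total $2.26, still need 0.0 mg).
Filling from the cheapest source first is optimal under one linear minimum: $2.26.

$2.26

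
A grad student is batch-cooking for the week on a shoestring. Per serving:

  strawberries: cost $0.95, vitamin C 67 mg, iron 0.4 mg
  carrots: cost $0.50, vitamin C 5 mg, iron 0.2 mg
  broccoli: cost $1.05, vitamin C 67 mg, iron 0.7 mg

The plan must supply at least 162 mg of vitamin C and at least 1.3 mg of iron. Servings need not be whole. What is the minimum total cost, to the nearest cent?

Compare the cost at each extreme point of the feasible region.
strawberries only: max(162/67, 1.3/0.4) = 3.25 servings → $3.09.
carrots only: max(162/5, 1.3/0.2) = 32.4 servings → $16.20.
broccoli only: max(162/67, 1.3/0.7) = 2.418 servings → $2.54.
strawberries + carrots with both tight: 2.272 servings and 1.956 servings → $3.14.
strawberries + broccoli with both tight: 1.308 servings and 1.109 servings → $2.41.
carrots + broccoli: intersection lies outside the first quadrant.
Cheapest feasible corner: $2.41.

$2.41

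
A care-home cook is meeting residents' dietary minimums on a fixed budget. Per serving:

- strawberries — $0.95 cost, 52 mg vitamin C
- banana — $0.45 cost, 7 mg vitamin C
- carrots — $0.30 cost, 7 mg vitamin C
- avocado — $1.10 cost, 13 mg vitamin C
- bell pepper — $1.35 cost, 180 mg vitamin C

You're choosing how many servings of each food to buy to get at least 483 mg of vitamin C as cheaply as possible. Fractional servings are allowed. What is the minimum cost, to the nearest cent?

Cost per mg of vitamin C: bell pepper $0.0075, strawberries $0.0183, carrots $0.0429, banana $0.0643, avocado $0.0846.
With no serving limits, use only bell pepper: 483 mg / 180 mg = 2.683 servings × $1.35 = $3.62.

$3.62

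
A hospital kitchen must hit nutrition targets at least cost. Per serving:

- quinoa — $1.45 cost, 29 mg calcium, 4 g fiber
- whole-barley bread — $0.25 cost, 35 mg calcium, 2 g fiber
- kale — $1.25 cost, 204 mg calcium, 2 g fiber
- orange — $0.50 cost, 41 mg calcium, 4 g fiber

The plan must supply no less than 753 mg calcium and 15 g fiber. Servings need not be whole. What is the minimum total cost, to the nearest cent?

$4.78

Minimising a linear cost over {calcium ≥ 753, fiber ≥ 15, servings ≥ 0} — the optimum is at a vertex, using one or two foods.
quinoa only: max(753/29, 15/4) = 25.97 servings → $37.65.
whole-barley bread only: max(753/35, 15/2) = 21.51 servings → $5.38.
kale only: max(753/204, 15/2) = 7.5 servings → $9.38.
orange only: max(753/41, 15/4) = 18.37 servings → $9.18.
quinoa + whole-barley bread: the both-tight solution has a negative serving — not a feasible corner.
quinoa + kale with both tight: 2.05 servings and 3.4 servings → $7.22.
quinoa + orange: the both-tight solution has a negative serving — not a feasible corner.
whole-barley bread + kale with both tight: 4.598 servings and 2.902 servings → $4.78.
whole-barley bread + orange: the both-tight solution has a negative serving — not a feasible corner.
kale + orange with both tight: 3.266 servings and 2.117 servings → $5.14.
So the least-cost plan costs $4.78.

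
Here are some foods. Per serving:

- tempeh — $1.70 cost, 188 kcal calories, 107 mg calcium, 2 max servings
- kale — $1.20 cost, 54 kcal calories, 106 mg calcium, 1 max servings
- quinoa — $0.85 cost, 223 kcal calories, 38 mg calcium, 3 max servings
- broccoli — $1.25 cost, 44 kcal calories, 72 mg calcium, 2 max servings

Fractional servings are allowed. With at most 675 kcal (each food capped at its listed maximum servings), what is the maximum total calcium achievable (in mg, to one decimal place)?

Calcium per kcal: kale 1.963, broccoli 1.636, tempeh 0.5691, quinoa 0.1704.
Take 1 serving of kale: uses 54 kcal, +106.0 mg calcium (running total 106.0 mg).
Take 2 servings of broccoli: uses 88 kcal, +144.0 mg calcium (running total 250.0 mg).
Take 2 servings of tempeh: uses 376 kcal, +214.0 mg calcium (running total 464.0 mg).
Take 0.704 servings of quinoa: uses 157 kcal, +26.8 mg calcium (running total 490.8 mg).
Filling greedily by calcium-per-kcal is optimal for one linear limit, giving 490.8 mg.

490.8 mg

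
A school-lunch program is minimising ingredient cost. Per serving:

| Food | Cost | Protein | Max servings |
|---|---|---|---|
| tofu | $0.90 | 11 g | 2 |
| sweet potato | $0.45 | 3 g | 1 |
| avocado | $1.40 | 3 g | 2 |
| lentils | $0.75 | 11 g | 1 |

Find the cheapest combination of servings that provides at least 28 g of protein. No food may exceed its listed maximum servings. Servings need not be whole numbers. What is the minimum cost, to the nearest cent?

$2.14

Cost per g of protein: lentils $0.0682, tofu $0.0818, sweet potato $0.1500, avocado $0.4667.
Take 1 serving of lentils: +11.0 g protein for $0.75 (total $0.75, still need 17.0 g).
Take 1.545 servings of tofu: +17.0 g protein for $1.39 (total $2.14, still need 0.0 g).
Greedy by cheapest-per-g is optimal for a single linear constraint, so the minimum cost is $2.14.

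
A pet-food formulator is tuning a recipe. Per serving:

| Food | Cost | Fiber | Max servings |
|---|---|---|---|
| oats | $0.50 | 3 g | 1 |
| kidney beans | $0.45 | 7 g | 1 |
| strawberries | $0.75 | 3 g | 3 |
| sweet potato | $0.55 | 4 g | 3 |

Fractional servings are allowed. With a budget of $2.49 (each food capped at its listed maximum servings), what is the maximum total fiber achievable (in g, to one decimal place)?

Fiber per dollar: kidney beans 15.56, sweet potato 7.273, oats 6, strawberries 4.
Take 1 serving of kidney beans: spends $0.45, +7.0 g fiber (running total 7.0 g).
Take 3 servings of sweet potato: spends $1.65, +12.0 g fiber (running total 19.0 g).
Take 0.78 servings of oats: spends $0.39, +2.3 g fiber (running total 21.3 g).
Filling greedily by fiber-per-dollar is optimal for one linear limit, giving 21.3 g.

21.3 g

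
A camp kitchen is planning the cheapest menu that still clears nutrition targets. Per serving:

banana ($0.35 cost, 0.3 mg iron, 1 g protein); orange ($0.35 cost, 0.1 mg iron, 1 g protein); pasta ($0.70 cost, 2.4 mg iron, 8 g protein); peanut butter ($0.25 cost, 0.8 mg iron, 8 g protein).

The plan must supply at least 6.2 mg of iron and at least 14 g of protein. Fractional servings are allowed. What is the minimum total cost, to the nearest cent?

$1.81

Minimising a linear cost over {iron ≥ 6.2, protein ≥ 14, servings ≥ 0} — the optimum is at a vertex, using one or two foods.
banana only: max(6.2/0.3, 14/1) = 20.67 servings → $7.23.
orange only: max(6.2/0.1, 14/1) = 62 servings → $21.70.
pasta only: max(6.2/2.4, 14/8) = 2.583 servings → $1.81.
peanut butter only: max(6.2/0.8, 14/8) = 7.75 servings → $1.94.
banana + orange with both targets exact would need a negative amount; discard.
banana + pasta (both tight): parallel constraints — no distinct corner.
banana + peanut butter: the both-tight solution has a negative serving — not a feasible corner.
orange + pasta: intersection lies outside the first quadrant.
orange + peanut butter (both tight): parallel constraints — no distinct corner.
pasta + peanut butter: intersection lies outside the first quadrant.
Cheapest feasible corner: $1.81.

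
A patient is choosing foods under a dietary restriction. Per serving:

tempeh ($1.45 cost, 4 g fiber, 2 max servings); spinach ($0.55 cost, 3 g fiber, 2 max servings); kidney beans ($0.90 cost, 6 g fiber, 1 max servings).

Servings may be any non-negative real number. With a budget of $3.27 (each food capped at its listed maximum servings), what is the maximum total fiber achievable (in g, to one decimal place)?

Fiber per dollar: kidney beans 6.667, spinach 5.455, tempeh 2.759.
Take 1 serving of kidney beans: spends $0.90, +6.0 g fiber (running total 6.0 g).
Take 2 servings of spinach: spends $1.10, +6.0 g fiber (running total 12.0 g).
Take 0.8759 servings of tempeh: spends $1.27, +3.5 g fiber (running total 15.5 g).
Filling greedily by fiber-per-dollar is optimal for one linear limit, giving 15.5 g.

15.5 g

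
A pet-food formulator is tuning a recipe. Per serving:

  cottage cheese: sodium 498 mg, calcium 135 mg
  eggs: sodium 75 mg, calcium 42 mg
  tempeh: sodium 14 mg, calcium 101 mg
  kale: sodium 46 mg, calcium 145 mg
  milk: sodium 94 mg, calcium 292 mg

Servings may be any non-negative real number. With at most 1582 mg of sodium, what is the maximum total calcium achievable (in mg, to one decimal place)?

11413.0 mg

Calcium per mg sodium: tempeh 7.214, kale 3.152, milk 3.106, eggs 0.56, cottage cheese 0.2711.
With no serving limits, spend the whole sodium allowance on tempeh: 1582 mg / 14 mg × 101 mg = 11413.0 mg.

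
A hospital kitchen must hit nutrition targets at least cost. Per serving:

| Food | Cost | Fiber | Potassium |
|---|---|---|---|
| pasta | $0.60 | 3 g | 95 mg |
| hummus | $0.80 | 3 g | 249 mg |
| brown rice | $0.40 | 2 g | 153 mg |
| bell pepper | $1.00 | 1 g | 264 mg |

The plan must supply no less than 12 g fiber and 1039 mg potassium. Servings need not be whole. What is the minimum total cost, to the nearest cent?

For a min-cost LP with two ≥-constraints, a basic feasible solution has at most two positive variables.
pasta only: max(12/3, 1039/95) = 10.94 servings → $6.56.
hummus only: max(12/3, 1039/249) = 4.173 servings → $3.34.
brown rice only: max(12/2, 1039/153) = 6.791 servings → $2.72.
bell pepper only: max(12/1, 1039/264) = 12 servings → $12.00.
pasta + hummus: the both-tight solution has a negative serving — not a feasible corner.
pasta + brown rice: the both-tight solution has a negative serving — not a feasible corner.
pasta + bell pepper with both tight: 3.055 servings and 2.836 servings → $4.67.
hummus + brown rice with both targets exact would need a negative amount; discard.
hummus + bell pepper with both tight: 3.921 servings and 0.2376 servings → $3.37.
brown rice + bell pepper with both tight: 5.677 servings and 0.6453 servings → $2.92.
Cheapest feasible corner: $2.72.

$2.72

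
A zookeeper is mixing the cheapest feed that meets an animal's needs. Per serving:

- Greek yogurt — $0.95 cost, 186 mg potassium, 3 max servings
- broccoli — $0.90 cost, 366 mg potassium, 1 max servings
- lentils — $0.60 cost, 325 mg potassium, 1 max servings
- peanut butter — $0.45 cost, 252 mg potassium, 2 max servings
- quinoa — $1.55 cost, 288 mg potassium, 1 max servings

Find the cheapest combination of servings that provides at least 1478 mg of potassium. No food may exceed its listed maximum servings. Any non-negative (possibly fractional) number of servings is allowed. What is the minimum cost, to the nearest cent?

$3.85

Cost per mg of potassium: peanut butter $0.0018, lentils $0.0018, broccoli $0.0025, Greek yogurt $0.0051, quinoa $0.0054.
Take 2 servings of peanut butter: +504.0 mg potassium for $0.90 (total $0.90, still need 974.0 mg).
Take 1 serving of lentils: +325.0 mg potassium for $0.60 (total $1.50, still need 649.0 mg).
Take 1 serving of broccoli: +366.0 mg potassium for $0.90 (total $2.40, still need 283.0 mg).
Take 1.522 servings of Greek yogurt: +283.0 mg potassium for $1.45 (total $3.85, still need 0.0 mg).
Filling from the cheapest source first is optimal under one linear minimum: $3.85.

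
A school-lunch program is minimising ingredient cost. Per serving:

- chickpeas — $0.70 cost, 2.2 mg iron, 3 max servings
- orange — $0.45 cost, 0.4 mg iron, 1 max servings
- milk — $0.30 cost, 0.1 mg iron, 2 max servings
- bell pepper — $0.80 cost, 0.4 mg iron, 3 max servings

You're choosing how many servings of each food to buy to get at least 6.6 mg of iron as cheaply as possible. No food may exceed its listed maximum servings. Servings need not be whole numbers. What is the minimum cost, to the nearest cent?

Cost per mg of iron: chickpeas $0.3182, orange $1.1250, bell pepper $2.0000, milk $3.0000.
Take 3 servings of chickpeas: +6.6 mg iron for $2.10 (total $2.10, still need 0.0 mg).
Filling from the cheapest source first is optimal under one linear minimum: $2.10.

$2.10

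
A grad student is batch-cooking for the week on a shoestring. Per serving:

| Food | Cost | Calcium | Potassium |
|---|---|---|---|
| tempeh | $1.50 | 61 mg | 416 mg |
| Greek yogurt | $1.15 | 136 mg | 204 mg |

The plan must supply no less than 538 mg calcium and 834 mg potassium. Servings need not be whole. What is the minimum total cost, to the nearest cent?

tempeh only: max(538/61, 834/416) = 8.82 servings → $13.23.
Greek yogurt only: max(538/136, 834/204) = 4.088 servings → $4.70.
tempeh + Greek yogurt with both tight: 0.0832 servings and 3.919 servings → $4.63.
The minimum over all feasible corners is $4.63.

$4.63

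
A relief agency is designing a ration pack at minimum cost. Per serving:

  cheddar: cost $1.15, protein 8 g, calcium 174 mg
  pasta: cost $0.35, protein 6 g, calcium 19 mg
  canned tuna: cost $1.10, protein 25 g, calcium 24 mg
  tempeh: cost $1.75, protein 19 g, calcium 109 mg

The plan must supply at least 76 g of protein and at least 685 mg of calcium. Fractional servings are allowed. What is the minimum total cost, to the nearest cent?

$6.28

Two binding constraints pin down two serving amounts, so the optimal mix uses at most two foods. The candidates are each food alone (scaled to the tighter of protein/calcium) and each pair with both constraints tight.
cheddar only: max(76/8, 685/174) = 9.5 servings → $10.93.
pasta only: max(76/6, 685/19) = 36.05 servings → $12.62.
canned tuna only: max(76/25, 685/24) = 28.54 servings → $31.40.
tempeh only: max(76/19, 685/109) = 6.284 servings → $11.00.
cheddar + pasta with both tight: 2.989 servings and 8.682 servings → $6.48.
cheddar + canned tuna with both tight: 3.68 servings and 1.862 servings → $6.28.
cheddar + tempeh with both tight: 1.944 servings and 3.182 servings → $7.80.
pasta + canned tuna: the both-tight solution has a negative serving — not a feasible corner.
pasta + tempeh with both targets exact would need a negative amount; discard.
canned tuna + tempeh: the both-tight solution has a negative serving — not a feasible corner.
The minimum over all feasible corners is $6.28.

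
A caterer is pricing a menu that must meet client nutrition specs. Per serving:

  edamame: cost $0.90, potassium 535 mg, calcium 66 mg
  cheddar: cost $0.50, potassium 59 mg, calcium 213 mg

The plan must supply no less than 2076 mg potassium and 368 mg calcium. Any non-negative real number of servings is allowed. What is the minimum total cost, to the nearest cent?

$3.71

edamame only: max(2076/535, 368/66) = 5.576 servings → $5.02.
cheddar only: max(2076/59, 368/213) = 35.19 servings → $17.59.
edamame + cheddar with both tight: 3.82 servings and 0.5439 servings → $3.71.
So the least-cost plan costs $3.71.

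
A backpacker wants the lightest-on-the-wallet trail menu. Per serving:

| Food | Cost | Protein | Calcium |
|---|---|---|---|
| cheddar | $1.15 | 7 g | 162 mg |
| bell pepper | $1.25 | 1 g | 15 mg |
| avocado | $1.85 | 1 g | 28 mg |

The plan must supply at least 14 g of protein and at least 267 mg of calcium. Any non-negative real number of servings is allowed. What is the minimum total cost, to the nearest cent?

cheddar only: max(14/7, 267/162) = 2 servings → $2.30.
bell pepper only: max(14/1, 267/15) = 17.8 servings → $22.25.
avocado only: max(14/1, 267/28) = 14 servings → $25.90.
cheddar + bell pepper with both tight: 1 serving and 7 servings → $9.90.
cheddar + avocado: intersection lies outside the first quadrant.
bell pepper + avocado with both tight: 9.615 servings and 4.385 servings → $20.13.
The minimum over all feasible corners is $2.30.

$2.30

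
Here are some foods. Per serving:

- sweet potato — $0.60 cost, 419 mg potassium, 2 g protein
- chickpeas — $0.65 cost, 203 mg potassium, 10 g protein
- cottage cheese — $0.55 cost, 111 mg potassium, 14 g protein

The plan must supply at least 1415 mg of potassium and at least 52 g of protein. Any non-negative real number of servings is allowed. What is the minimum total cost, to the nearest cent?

At the optimum either one food covers both requirements or two foods hit both targets exactly; no other combination can be cheaper.
sweet potato only: max(1415/419, 52/2) = 26 servings → $15.60.
chickpeas only: max(1415/203, 52/10) = 6.97 servings → $4.53.
cottage cheese only: max(1415/111, 52/14) = 12.75 servings → $7.01.
sweet potato + chickpeas with both tight: 0.9498 servings and 5.01 servings → $3.83.
sweet potato + cottage cheese with both tight: 2.487 servings and 3.359 servings → $3.34.
chickpeas + cottage cheese with both targets exact would need a negative amount; discard.
The minimum over all feasible corners is $3.34.

$3.34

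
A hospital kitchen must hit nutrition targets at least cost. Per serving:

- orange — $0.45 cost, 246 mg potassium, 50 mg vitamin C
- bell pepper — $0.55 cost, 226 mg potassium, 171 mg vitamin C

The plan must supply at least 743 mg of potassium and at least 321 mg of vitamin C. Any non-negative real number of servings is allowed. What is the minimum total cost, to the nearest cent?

$1.54

Two binding constraints pin down two serving amounts, so the optimal mix uses at most two foods. The candidates are each food alone (scaled to the tighter of potassium/vitamin C) and each pair with both constraints tight.
orange only: max(743/246, 321/50) = 6.42 servings → $2.89.
bell pepper only: max(743/226, 321/171) = 3.288 servings → $1.81.
orange + bell pepper with both tight: 1.772 servings and 1.359 servings → $1.54.
Cheapest feasible corner: $1.54.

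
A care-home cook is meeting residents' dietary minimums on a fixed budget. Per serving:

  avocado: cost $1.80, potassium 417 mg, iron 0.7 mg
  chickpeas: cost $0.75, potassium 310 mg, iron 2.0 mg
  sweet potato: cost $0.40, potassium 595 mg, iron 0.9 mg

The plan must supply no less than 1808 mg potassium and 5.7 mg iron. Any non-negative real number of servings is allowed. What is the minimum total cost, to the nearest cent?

$2.26

avocado only: max(1808/417, 5.7/0.7) = 8.143 servings → $14.66.
chickpeas only: max(1808/310, 5.7/2.0) = 5.832 servings → $4.37.
sweet potato only: max(1808/595, 5.7/0.9) = 6.333 servings → $2.53.
avocado + chickpeas with both tight: 2.997 servings and 1.801 servings → $6.75.
avocado + sweet potato with both targets exact would need a negative amount; discard.
chickpeas + sweet potato with both tight: 1.937 servings and 2.03 servings → $2.26.
Cheapest feasible corner: $2.26.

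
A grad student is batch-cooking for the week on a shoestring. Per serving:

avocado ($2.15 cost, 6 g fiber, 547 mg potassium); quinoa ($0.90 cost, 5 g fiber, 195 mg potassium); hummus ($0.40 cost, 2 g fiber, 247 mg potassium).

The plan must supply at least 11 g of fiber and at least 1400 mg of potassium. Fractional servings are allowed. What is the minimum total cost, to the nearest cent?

$2.27

avocado only: max(11/6, 1400/547) = 2.559 servings → $5.50.
quinoa only: max(11/5, 1400/195) = 7.179 servings → $6.46.
hummus only: max(11/2, 1400/247) = 5.668 servings → $2.27.
avocado + quinoa with both targets exact would need a negative amount; discard.
avocado + hummus with both targets exact would need a negative amount; discard.
quinoa + hummus: the both-tight solution has a negative serving — not a feasible corner.
Cheapest feasible corner: $2.27.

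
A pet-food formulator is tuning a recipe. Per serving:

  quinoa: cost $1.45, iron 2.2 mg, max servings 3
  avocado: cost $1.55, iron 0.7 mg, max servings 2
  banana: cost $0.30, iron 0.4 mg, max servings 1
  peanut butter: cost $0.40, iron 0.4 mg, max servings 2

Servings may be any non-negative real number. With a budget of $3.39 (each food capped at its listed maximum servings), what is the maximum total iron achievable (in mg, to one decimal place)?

5.1 mg

Iron per dollar: quinoa 1.517, banana 1.333, peanut butter 1, avocado 0.4516.
Take 2.338 servings of quinoa: spends $3.39, +5.1 mg iron (running total 5.1 mg).
Greedy by best ratio exhausts the cost allowance optimally: 5.1 mg.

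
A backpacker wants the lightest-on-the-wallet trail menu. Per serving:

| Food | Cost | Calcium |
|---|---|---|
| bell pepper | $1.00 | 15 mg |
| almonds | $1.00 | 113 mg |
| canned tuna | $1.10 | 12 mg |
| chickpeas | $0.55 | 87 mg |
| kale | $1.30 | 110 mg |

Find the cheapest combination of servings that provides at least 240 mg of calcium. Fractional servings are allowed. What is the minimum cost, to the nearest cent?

Cost per mg of calcium: chickpeas $0.0063, almonds $0.0088, kale $0.0118, bell pepper $0.0667, canned tuna $0.0917.
With no serving limits, use only chickpeas: 240 mg / 87 mg = 2.759 servings × $0.55 = $1.52.

$1.52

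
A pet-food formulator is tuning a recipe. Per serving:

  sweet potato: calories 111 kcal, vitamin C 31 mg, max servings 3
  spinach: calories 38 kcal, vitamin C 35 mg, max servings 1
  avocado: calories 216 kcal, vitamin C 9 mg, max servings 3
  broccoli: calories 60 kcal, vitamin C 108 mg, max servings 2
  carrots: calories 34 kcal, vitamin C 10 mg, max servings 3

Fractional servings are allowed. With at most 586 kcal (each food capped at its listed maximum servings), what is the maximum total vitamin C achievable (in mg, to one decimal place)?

372.0 mg

Vitamin C per kcal: broccoli 1.8, spinach 0.9211, carrots 0.2941, sweet potato 0.2793, avocado 0.04167.
Take 2 servings of broccoli: uses 120 kcal, +216.0 mg vitamin C (running total 216.0 mg).
Take 1 serving of spinach: uses 38 kcal, +35.0 mg vitamin C (running total 251.0 mg).
Take 3 servings of carrots: uses 102 kcal, +30.0 mg vitamin C (running total 281.0 mg).
Take 2.937 servings of sweet potato: uses 326 kcal, +91.0 mg vitamin C (running total 372.0 mg).
Greedy by best ratio exhausts the calories allowance optimally: 372.0 mg.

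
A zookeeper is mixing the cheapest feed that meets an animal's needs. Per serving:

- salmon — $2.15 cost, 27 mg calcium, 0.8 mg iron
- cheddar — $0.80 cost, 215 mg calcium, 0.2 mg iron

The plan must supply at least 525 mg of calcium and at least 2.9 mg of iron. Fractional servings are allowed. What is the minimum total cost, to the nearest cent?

$8.33

Compare the cost at each extreme point of the feasible region.
salmon only: max(525/27, 2.9/0.8) = 19.44 servings → $41.81.
cheddar only: max(525/215, 2.9/0.2) = 14.5 servings → $11.60.
salmon + cheddar with both tight: 3.112 servings and 2.051 servings → $8.33.
So the least-cost plan costs $8.33.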